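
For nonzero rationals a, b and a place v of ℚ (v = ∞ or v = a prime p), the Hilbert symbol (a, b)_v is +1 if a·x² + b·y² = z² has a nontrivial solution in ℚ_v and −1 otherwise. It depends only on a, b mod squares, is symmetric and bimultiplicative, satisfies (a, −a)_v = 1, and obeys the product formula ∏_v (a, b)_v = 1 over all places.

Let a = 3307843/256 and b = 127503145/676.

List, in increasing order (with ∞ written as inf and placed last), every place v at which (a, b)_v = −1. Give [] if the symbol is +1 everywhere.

[5, 11]

Mod squares: a ≡ 187, b ≡ 21505. Check v ∈ {∞, 2, 5, 7, 11, 13, 17, 19, 23}.
v=∞: 187 > 0 and 21505 > 0  ⇒  (a,b)_∞ = +1.
v=5: a=5^0·(≡3), b=5^1·(≡4) mod 5; (3|5)=-1, (4|5)=+1; (−1)^{0·1·2}·(-1)^1·(+1)^0 = -1.
v=17: a=17^1·(≡14), b=17^1·(≡7) mod 17; (14|17)=-1, (7|17)=-1; (−1)^{1·1·8}·(-1)^1·(-1)^1 = +1.
v=11: a=11^1·(≡2), b=11^3·(≡8) mod 11; (2|11)=-1, (8|11)=-1; (−1)^{1·3·5}·(-1)^3·(-1)^1 = -1.
v=2: v_2(a)=-8, v_2(b)=-2; units ≡ 3, 1 (mod 8); ε·ε+αω+βω = 1·0+-8·0+-2·1 ≡ 0  ⇒  (a,b)_2 = +1.
v=23: a=23^0·(≡2), b=23^1·(≡7) mod 23; (2|23)=+1, (7|23)=-1; (−1)^{0·1·11}·(+1)^1·(-1)^0 = +1.
v=7: a=7^2·(≡5), b=7^2·(≡4) mod 7; (5|7)=-1, (4|7)=+1; (−1)^{2·2·3}·(-1)^2·(+1)^2 = +1.
v=19: a=19^2·(≡9), b=19^0·(≡17) mod 19; (9|19)=+1, (17|19)=+1; (−1)^{2·0·9}·(+1)^0·(+1)^2 = +1.
v=13: a=13^0·(≡5), b=13^-2·(≡4) mod 13; (5|13)=-1, (4|13)=+1; (−1)^{0·-2·6}·(-1)^-2·(+1)^0 = +1.
|Ram(187, 21505)| = 2, even; anisotropic at {5, 11}.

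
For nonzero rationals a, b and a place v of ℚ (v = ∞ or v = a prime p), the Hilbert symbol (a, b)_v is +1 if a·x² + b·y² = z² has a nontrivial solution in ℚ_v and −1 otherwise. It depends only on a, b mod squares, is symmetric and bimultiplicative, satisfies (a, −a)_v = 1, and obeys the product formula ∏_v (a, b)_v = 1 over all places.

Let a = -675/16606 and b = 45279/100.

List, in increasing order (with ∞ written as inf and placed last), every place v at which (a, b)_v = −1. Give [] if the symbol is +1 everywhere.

Mod squares: a ≡ -138, b ≡ 559. Check v ∈ {∞, 2, 3, 5, 13, 19, 23, 43}.
v=13: a=13^0·(≡8), b=13^1·(≡10) mod 13; (8|13)=-1, (10|13)=+1; (−1)^{0·1·6}·(-1)^1·(+1)^0 = -1.
v=5: a=5^2·(≡3), b=5^-2·(≡1) mod 5; (3|5)=-1, (1|5)=+1; (−1)^{2·-2·2}·(-1)^-2·(+1)^2 = +1.
v=23: a=23^-1·(≡17), b=23^0·(≡22) mod 23; (17|23)=-1, (22|23)=-1; (−1)^{-1·0·11}·(-1)^0·(-1)^-1 = -1.
v=19: a=19^-2·(≡13), b=19^0·(≡8) mod 19; (13|19)=-1, (8|19)=-1; (−1)^{-2·0·9}·(-1)^0·(-1)^-2 = +1.
v=43: a=43^0·(≡7), b=43^1·(≡23) mod 43; (7|43)=-1, (23|43)=+1; (−1)^{0·1·21}·(-1)^1·(+1)^0 = -1.
v=3: a=3^3·(≡2), b=3^4·(≡1) mod 3; (2|3)=-1, (1|3)=+1; (−1)^{3·4·1}·(-1)^4·(+1)^3 = +1.
v=∞: -138 < 0 and 559 > 0  ⇒  (a,b)_∞ = +1.
v=2: v_2(a)=-1, v_2(b)=-2; units ≡ 3, 7 (mod 8); ε·ε+αω+βω = 1·1+-1·0+-2·1 ≡ 1  ⇒  (a,b)_2 = -1.
(-138, 559 / ℚ) ramifies at {2, 13, 23, 43}: a division algebra.

[2, 13, 23, 43]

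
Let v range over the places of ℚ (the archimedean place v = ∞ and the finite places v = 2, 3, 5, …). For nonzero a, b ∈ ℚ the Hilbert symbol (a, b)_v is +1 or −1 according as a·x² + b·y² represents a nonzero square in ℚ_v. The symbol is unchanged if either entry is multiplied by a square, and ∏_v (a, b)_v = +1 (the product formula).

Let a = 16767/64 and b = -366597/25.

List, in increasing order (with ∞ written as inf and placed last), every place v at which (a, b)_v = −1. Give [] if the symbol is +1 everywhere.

[2, 23]

Mod squares: a ≡ 23, b ≡ -77. Check v ∈ {∞, 2, 3, 5, 7, 11, 23}.
v=23: a=23^1·(≡6), b=23^2·(≡10) mod 23; (6|23)=+1, (10|23)=-1; (−1)^{1·2·11}·(+1)^2·(-1)^1 = -1.
v=∞: 23 > 0 and -77 < 0  ⇒  (a,b)_∞ = +1.
v=3: a=3^6·(≡2), b=3^2·(≡1) mod 3; (2|3)=-1, (1|3)=+1; (−1)^{6·2·1}·(-1)^2·(+1)^6 = +1.
v=7: a=7^0·(≡2), b=7^1·(≡6) mod 7; (2|7)=+1, (6|7)=-1; (−1)^{0·1·3}·(+1)^1·(-1)^0 = +1.
v=2: v_2(a)=-6, v_2(b)=0; units ≡ 7, 3 (mod 8); ε·ε+αω+βω = 1·1+-6·1+0·0 ≡ 1  ⇒  (a,b)_2 = -1.
v=11: a=11^0·(≡4), b=11^1·(≡1) mod 11; (4|11)=+1, (1|11)=+1; (−1)^{0·1·5}·(+1)^1·(+1)^0 = +1.
v=5: a=5^0·(≡3), b=5^-2·(≡3) mod 5; (3|5)=-1, (3|5)=-1; (−1)^{0·-2·2}·(-1)^-2·(-1)^0 = +1.
(23, -77 / ℚ) ramifies at {2, 23}: a division algebra.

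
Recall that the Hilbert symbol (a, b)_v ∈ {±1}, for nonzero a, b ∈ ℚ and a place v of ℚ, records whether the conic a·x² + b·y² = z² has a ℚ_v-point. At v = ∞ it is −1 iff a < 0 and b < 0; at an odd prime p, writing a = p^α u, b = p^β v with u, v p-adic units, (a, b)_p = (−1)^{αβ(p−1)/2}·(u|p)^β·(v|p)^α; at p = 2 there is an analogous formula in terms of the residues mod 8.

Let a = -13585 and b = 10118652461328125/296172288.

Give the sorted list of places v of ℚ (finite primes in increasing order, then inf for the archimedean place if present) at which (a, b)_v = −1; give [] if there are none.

[2, 3, 5, 11]

(a, b) ≡ (-13585, 87) mod (ℚ^×)²; places V = {2, 3, 5, 11, 13, 19, 23, 29, ∞}.
(a,b)_3: α=0, u≡2; β=-7, v≡2 (mod 3); (2|3)=-1, (2|3)=-1; sign (−1)^0·-1^-7·-1^0 = -1.
(a,b)_2: α=0, β=-8; u≡7, v≡7 (mod 8); ε(u)ε(v)=1·1, αω(v)=0·0, βω(u)=-8·0; sum ≡ 1  ⇒  -1.
(a,b)_∞: sgn(-13585)=−, sgn(87)=+, so +1.
(a,b)_29: α=0, u≡16; β=1, v≡10 (mod 29); (16|29)=+1, (10|29)=-1; sign (−1)^0·+1^1·-1^0 = +1.
(a,b)_19: α=1, u≡7; β=2, v≡17 (mod 19); (7|19)=+1, (17|19)=+1; sign (−1)^0·+1^2·+1^1 = +1.
(a,b)_11: α=1, u≡8; β=4, v≡8 (mod 11); (8|11)=-1, (8|11)=-1; sign (−1)^0·-1^4·-1^1 = -1.
(a,b)_23: α=0, u≡8; β=-2, v≡13 (mod 23); (8|23)=+1, (13|23)=+1; sign (−1)^0·+1^-2·+1^0 = +1.
(a,b)_5: α=1, u≡3; β=8, v≡2 (mod 5); (3|5)=-1, (2|5)=-1; sign (−1)^0·-1^8·-1^1 = -1.
(a,b)_13: α=1, u≡8; β=2, v≡10 (mod 13); (8|13)=-1, (10|13)=+1; sign (−1)^0·-1^2·+1^1 = +1.
(-13585, 87 / ℚ) ramifies at {2, 3, 5, 11}: a division algebra.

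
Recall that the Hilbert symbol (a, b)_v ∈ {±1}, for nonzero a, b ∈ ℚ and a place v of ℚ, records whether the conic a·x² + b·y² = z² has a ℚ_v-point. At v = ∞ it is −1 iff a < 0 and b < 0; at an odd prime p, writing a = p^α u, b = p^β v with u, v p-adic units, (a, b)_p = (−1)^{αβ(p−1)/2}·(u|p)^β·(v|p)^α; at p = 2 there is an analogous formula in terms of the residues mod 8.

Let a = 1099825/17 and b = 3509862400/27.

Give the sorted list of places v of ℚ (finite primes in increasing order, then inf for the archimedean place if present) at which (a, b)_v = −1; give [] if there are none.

[3, 11, 17, 19, 37, 41]

(a, b) ≡ (747881, 25707) mod (ℚ^×)²; places V = {2, 3, 5, 11, 17, 19, 29, 37, 41, ∞}.
(a,b)_∞: sgn(747881)=+, sgn(25707)=+, so +1.
(a,b)_11: α=0, u≡2; β=1, v≡5 (mod 11); (2|11)=-1, (5|11)=+1; sign (−1)^0·-1^1·+1^0 = -1.
(a,b)_5: α=2, u≡4; β=2, v≡3 (mod 5); (4|5)=+1, (3|5)=-1; sign (−1)^0·+1^2·-1^2 = +1.
(a,b)_3: α=0, u≡2; β=-3, v≡1 (mod 3); (2|3)=-1, (1|3)=+1; sign (−1)^0·-1^-3·+1^0 = -1.
(a,b)_17: α=-1, u≡10; β=0, v≡7 (mod 17); (10|17)=-1, (7|17)=-1; sign (−1)^0·-1^0·-1^-1 = -1.
(a,b)_37: α=1, u≡3; β=0, v≡15 (mod 37); (3|37)=+1, (15|37)=-1; sign (−1)^0·+1^0·-1^1 = -1.
(a,b)_41: α=1, u≡32; β=1, v≡3 (mod 41); (32|41)=+1, (3|41)=-1; sign (−1)^0·+1^1·-1^1 = -1.
(a,b)_29: α=1, u≡3; β=0, v≡1 (mod 29); (3|29)=-1, (1|29)=+1; sign (−1)^0·-1^0·+1^1 = +1.
(a,b)_2: α=0, β=14; u≡1, v≡3 (mod 8); ε(u)ε(v)=0·1, αω(v)=0·1, βω(u)=14·0; sum ≡ 0  ⇒  +1.
(a,b)_19: α=0, u≡14; β=1, v≡6 (mod 19); (14|19)=-1, (6|19)=+1; sign (−1)^0·-1^1·+1^0 = -1.
(747881, 25707 / ℚ) ramifies at {3, 11, 17, 19, 37, 41}: a division algebra.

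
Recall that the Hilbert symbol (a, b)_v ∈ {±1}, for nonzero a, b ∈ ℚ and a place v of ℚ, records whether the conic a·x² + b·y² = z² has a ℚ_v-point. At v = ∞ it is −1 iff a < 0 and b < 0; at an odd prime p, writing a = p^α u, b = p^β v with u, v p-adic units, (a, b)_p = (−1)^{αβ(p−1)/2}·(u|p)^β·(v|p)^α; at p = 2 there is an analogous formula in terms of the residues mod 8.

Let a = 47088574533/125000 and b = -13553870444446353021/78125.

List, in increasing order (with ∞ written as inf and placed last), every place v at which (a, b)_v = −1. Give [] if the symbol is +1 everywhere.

(a, b) ≡ (14586, -1105) mod (ℚ^×)²; places V = {2, 3, 5, 7, 11, 13, 17, ∞}.
(a,b)_5: α=-6, u≡1; β=-7, v≡4 (mod 5); (1|5)=+1, (4|5)=+1; sign (−1)^0·+1^-7·+1^-6 = +1.
(a,b)_∞: sgn(14586)=+, sgn(-1105)=−, so +1.
(a,b)_11: α=5, u≡2; β=4, v≡7 (mod 11); (2|11)=-1, (7|11)=-1; sign (−1)^0·-1^4·-1^5 = -1.
(a,b)_13: α=1, u≡4; β=3, v≡11 (mod 13); (4|13)=+1, (11|13)=-1; sign (−1)^0·+1^3·-1^1 = -1.
(a,b)_2: α=-3, β=0; u≡5, v≡7 (mod 8); ε(u)ε(v)=0·1, αω(v)=-3·0, βω(u)=0·1; sum ≡ 0  ⇒  +1.
(a,b)_7: α=2, u≡6; β=6, v≡2 (mod 7); (6|7)=-1, (2|7)=+1; sign (−1)^0·-1^6·+1^2 = +1.
(a,b)_3: α=3, u≡2; β=6, v≡2 (mod 3); (2|3)=-1, (2|3)=-1; sign (−1)^0·-1^6·-1^3 = -1.
(a,b)_17: α=1, u≡16; β=3, v≡5 (mod 17); (16|17)=+1, (5|17)=-1; sign (−1)^0·+1^3·-1^1 = -1.
(14586, -1105 / ℚ) ramifies at {3, 11, 13, 17}: a division algebra.

[3, 11, 13, 17]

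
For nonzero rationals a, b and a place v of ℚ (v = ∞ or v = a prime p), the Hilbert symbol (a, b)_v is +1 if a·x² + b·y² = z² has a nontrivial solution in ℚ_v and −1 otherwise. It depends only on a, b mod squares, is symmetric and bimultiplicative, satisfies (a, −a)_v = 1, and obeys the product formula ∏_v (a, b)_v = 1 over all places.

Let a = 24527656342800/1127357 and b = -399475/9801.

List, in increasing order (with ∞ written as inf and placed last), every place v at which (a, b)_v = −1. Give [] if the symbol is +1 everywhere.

[3, 19]

(a, b) ≡ (4389, -19) mod (ℚ^×)²; places V = {2, 3, 5, 7, 11, 13, 19, 29, ∞}.
(a,b)_3: α=3, u≡2; β=-4, v≡2 (mod 3); (2|3)=-1, (2|3)=-1; sign (−1)^0·-1^-4·-1^3 = -1.
(a,b)_7: α=-1, u≡1; β=0, v≡1 (mod 7); (1|7)=+1, (1|7)=+1; sign (−1)^0·+1^0·+1^-1 = +1.
(a,b)_29: α=4, u≡15; β=2, v≡11 (mod 29); (15|29)=-1, (11|29)=-1; sign (−1)^0·-1^2·-1^4 = +1.
(a,b)_5: α=2, u≡1; β=2, v≡1 (mod 5); (1|5)=+1, (1|5)=+1; sign (−1)^0·+1^2·+1^2 = +1.
(a,b)_13: α=2, u≡5; β=0, v≡11 (mod 13); (5|13)=-1, (11|13)=-1; sign (−1)^0·-1^0·-1^2 = +1.
(a,b)_19: α=1, u≡12; β=1, v≡10 (mod 19); (12|19)=-1, (10|19)=-1; sign (−1)^1·-1^1·-1^1 = -1.
(a,b)_∞: sgn(4389)=+, sgn(-19)=−, so +1.
(a,b)_2: α=4, β=0; u≡5, v≡5 (mod 8); ε(u)ε(v)=0·0, αω(v)=4·1, βω(u)=0·1; sum ≡ 0  ⇒  +1.
(a,b)_11: α=-5, u≡4; β=-2, v≡3 (mod 11); (4|11)=+1, (3|11)=+1; sign (−1)^0·+1^-2·+1^-5 = +1.
Ram(4389, -19) = {3, 19}; no ℚ_3-point on the conic.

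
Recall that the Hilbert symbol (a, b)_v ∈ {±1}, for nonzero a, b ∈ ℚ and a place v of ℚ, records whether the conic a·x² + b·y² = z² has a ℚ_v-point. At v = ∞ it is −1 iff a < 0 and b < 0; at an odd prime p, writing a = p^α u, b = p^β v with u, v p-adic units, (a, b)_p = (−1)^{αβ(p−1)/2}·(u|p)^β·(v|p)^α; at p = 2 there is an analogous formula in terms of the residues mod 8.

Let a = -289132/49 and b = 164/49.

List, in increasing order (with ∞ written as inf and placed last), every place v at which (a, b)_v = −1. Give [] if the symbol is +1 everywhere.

[]

(a, b) ≡ (-43, 41) mod (ℚ^×)²; places V = {2, 7, 41, 43, ∞}.
(a,b)_43: α=1, u≡26; β=0, v≡13 (mod 43); (26|43)=-1, (13|43)=+1; sign (−1)^0·-1^0·+1^1 = +1.
(a,b)_41: α=2, u≡40; β=1, v≡21 (mod 41); (40|41)=+1, (21|41)=+1; sign (−1)^0·+1^1·+1^2 = +1.
(a,b)_∞: sgn(-43)=−, sgn(41)=+, so +1.
(a,b)_7: α=-2, u≡3; β=-2, v≡3 (mod 7); (3|7)=-1, (3|7)=-1; sign (−1)^0·-1^-2·-1^-2 = +1.
(a,b)_2: α=2, β=2; u≡5, v≡1 (mod 8); ε(u)ε(v)=0·0, αω(v)=2·0, βω(u)=2·1; sum ≡ 0  ⇒  +1.
Every local symbol is +1, so the conic -43·x² + 41·y² = z² has ℚ_v-points for all v and hence a ℚ-point; (a, b / ℚ) ≅ M_2(ℚ).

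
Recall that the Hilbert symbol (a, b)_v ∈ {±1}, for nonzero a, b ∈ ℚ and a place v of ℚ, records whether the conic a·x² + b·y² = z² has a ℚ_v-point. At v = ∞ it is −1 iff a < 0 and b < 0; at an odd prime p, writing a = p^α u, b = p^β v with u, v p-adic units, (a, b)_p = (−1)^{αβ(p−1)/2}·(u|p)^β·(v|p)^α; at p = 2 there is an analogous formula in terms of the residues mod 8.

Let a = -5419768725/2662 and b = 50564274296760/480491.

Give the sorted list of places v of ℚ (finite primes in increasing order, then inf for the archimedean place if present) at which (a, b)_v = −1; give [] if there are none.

[2, 5, 7, 17]

(a, b) ≡ (-462, 5610) mod (ℚ^×)²; places V = {2, 3, 5, 7, 11, 17, 19, ∞}.
(a,b)_∞: sgn(-462)=−, sgn(5610)=+, so +1.
(a,b)_7: α=3, u≡2; β=6, v≡5 (mod 7); (2|7)=+1, (5|7)=-1; sign (−1)^0·+1^6·-1^3 = -1.
(a,b)_5: α=2, u≡3; β=1, v≡2 (mod 5); (3|5)=-1, (2|5)=-1; sign (−1)^0·-1^1·-1^2 = -1.
(a,b)_3: α=7, u≡2; β=7, v≡1 (mod 3); (2|3)=-1, (1|3)=+1; sign (−1)^1·-1^7·+1^7 = +1.
(a,b)_2: α=-1, β=3; u≡1, v≡5 (mod 8); ε(u)ε(v)=0·0, αω(v)=-1·1, βω(u)=3·0; sum ≡ 1  ⇒  -1.
(a,b)_11: α=-3, u≡7; β=-3, v≡9 (mod 11); (7|11)=-1, (9|11)=+1; sign (−1)^1·-1^-3·+1^-3 = +1.
(a,b)_19: α=0, u≡14; β=-2, v≡6 (mod 19); (14|19)=-1, (6|19)=+1; sign (−1)^0·-1^-2·+1^0 = +1.
(a,b)_17: α=2, u≡11; β=3, v≡11 (mod 17); (11|17)=-1, (11|17)=-1; sign (−1)^0·-1^3·-1^2 = -1.
|Ram(-462, 5610)| = 4, even; anisotropic at {2, 5, 7, 17}.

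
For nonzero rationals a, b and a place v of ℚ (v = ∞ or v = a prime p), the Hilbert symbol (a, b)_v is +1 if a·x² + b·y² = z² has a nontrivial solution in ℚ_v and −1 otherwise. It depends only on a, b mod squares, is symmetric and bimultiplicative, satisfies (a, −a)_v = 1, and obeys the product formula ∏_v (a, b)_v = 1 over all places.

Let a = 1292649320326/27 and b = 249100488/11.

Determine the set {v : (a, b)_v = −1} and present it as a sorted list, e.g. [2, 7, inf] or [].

[2, 3, 7, 19, 23, 29]

(a, b) ≡ (42978, 76114038) mod (ℚ^×)²; places V = {2, 3, 7, 11, 13, 19, 23, 29, 59, ∞}.
(a,b)_23: α=2, u≡5; β=1, v≡5 (mod 23); (5|23)=-1, (5|23)=-1; sign (−1)^0·-1^1·-1^2 = -1.
(a,b)_3: α=-3, u≡1; β=3, v≡1 (mod 3); (1|3)=+1, (1|3)=+1; sign (−1)^1·+1^3·+1^-3 = -1.
(a,b)_59: α=2, u≡29; β=0, v≡17 (mod 59); (29|59)=+1, (17|59)=+1; sign (−1)^0·+1^0·+1^2 = +1.
(a,b)_11: α=0, u≡9; β=-1, v≡10 (mod 11); (9|11)=+1, (10|11)=-1; sign (−1)^0·+1^-1·-1^0 = +1.
(a,b)_19: α=1, u≡4; β=1, v≡7 (mod 19); (4|19)=+1, (7|19)=+1; sign (−1)^1·+1^1·+1^1 = -1.
(a,b)_∞: sgn(42978)=+, sgn(76114038)=+, so +1.
(a,b)_2: α=1, β=3; u≡1, v≡3 (mod 8); ε(u)ε(v)=0·1, αω(v)=1·1, βω(u)=3·0; sum ≡ 1  ⇒  -1.
(a,b)_29: α=1, u≡17; β=1, v≡20 (mod 29); (17|29)=-1, (20|29)=+1; sign (−1)^0·-1^1·+1^1 = -1.
(a,b)_13: α=1, u≡4; β=1, v≡4 (mod 13); (4|13)=+1, (4|13)=+1; sign (−1)^0·+1^1·+1^1 = +1.
(a,b)_7: α=2, u≡3; β=1, v≡6 (mod 7); (3|7)=-1, (6|7)=-1; sign (−1)^0·-1^1·-1^2 = -1.
|Ram(42978, 76114038)| = 6, even; anisotropic at {2, 3, 7, 19, 23, 29}.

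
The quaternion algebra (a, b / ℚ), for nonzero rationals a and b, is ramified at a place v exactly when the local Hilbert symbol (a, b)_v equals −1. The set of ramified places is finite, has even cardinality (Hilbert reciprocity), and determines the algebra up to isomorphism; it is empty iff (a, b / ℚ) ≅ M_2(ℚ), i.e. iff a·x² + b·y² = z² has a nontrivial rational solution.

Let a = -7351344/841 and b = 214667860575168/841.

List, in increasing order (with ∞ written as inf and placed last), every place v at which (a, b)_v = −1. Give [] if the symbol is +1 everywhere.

[3, 7, 13, 17]

(a, b) ≡ (-51051, 143) mod (ℚ^×)²; places V = {2, 3, 7, 11, 13, 17, 29, ∞}.
(a,b)_3: α=3, u≡2; β=4, v≡2 (mod 3); (2|3)=-1, (2|3)=-1; sign (−1)^0·-1^4·-1^3 = -1.
(a,b)_29: α=-2, u≡11; β=-2, v≡11 (mod 29); (11|29)=-1, (11|29)=-1; sign (−1)^0·-1^-2·-1^-2 = +1.
(a,b)_∞: sgn(-51051)=−, sgn(143)=+, so +1.
(a,b)_7: α=1, u≡4; β=2, v≡6 (mod 7); (4|7)=+1, (6|7)=-1; sign (−1)^0·+1^2·-1^1 = -1.
(a,b)_11: α=1, u≡9; β=3, v≡6 (mod 11); (9|11)=+1, (6|11)=-1; sign (−1)^1·+1^3·-1^1 = +1.
(a,b)_2: α=4, β=6; u≡5, v≡7 (mod 8); ε(u)ε(v)=0·1, αω(v)=4·0, βω(u)=6·1; sum ≡ 0  ⇒  +1.
(a,b)_17: α=1, u≡6; β=2, v≡5 (mod 17); (6|17)=-1, (5|17)=-1; sign (−1)^0·-1^2·-1^1 = -1.
(a,b)_13: α=1, u≡10; β=3, v≡2 (mod 13); (10|13)=+1, (2|13)=-1; sign (−1)^0·+1^3·-1^1 = -1.
|Ram(-51051, 143)| = 4, even; anisotropic at {3, 7, 13, 17}.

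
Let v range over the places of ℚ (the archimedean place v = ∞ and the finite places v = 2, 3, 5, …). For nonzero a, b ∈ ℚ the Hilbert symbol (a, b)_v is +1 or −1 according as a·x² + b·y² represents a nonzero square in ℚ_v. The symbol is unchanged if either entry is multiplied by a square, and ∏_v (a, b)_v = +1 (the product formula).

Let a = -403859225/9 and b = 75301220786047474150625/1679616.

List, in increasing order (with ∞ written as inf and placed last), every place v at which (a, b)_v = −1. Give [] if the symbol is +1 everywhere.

(a, b) ≡ (-329681, 209) mod (ℚ^×)²; places V = {2, 3, 5, 7, 11, 17, 19, 41, 43, 47, ∞}.
(a,b)_2: α=0, β=-8; u≡7, v≡1 (mod 8); ε(u)ε(v)=1·0, αω(v)=0·0, βω(u)=-8·0; sum ≡ 0  ⇒  +1.
(a,b)_47: α=0, u≡8; β=2, v≡24 (mod 47); (8|47)=+1, (24|47)=+1; sign (−1)^0·+1^2·+1^0 = +1.
(a,b)_∞: sgn(-329681)=−, sgn(209)=+, so +1.
(a,b)_7: α=2, u≡3; β=4, v≡3 (mod 7); (3|7)=-1, (3|7)=-1; sign (−1)^0·-1^4·-1^2 = +1.
(a,b)_43: α=1, u≡27; β=2, v≡2 (mod 43); (27|43)=-1, (2|43)=-1; sign (−1)^0·-1^2·-1^1 = -1.
(a,b)_19: α=0, u≡7; β=1, v≡5 (mod 19); (7|19)=+1, (5|19)=+1; sign (−1)^0·+1^1·+1^0 = +1.
(a,b)_5: α=2, u≡4; β=4, v≡1 (mod 5); (4|5)=+1, (1|5)=+1; sign (−1)^0·+1^4·+1^2 = +1.
(a,b)_3: α=-2, u≡1; β=-8, v≡2 (mod 3); (1|3)=+1, (2|3)=-1; sign (−1)^0·+1^-8·-1^-2 = +1.
(a,b)_17: α=1, u≡8; β=2, v≡12 (mod 17); (8|17)=+1, (12|17)=-1; sign (−1)^0·+1^2·-1^1 = -1.
(a,b)_11: α=1, u≡3; β=3, v≡10 (mod 11); (3|11)=+1, (10|11)=-1; sign (−1)^1·+1^3·-1^1 = +1.
(a,b)_41: α=1, u≡21; β=2, v≡21 (mod 41); (21|41)=+1, (21|41)=+1; sign (−1)^0·+1^2·+1^1 = +1.
Ram(-329681, 209) = {17, 43}; no ℚ_17-point on the conic.

[17, 43]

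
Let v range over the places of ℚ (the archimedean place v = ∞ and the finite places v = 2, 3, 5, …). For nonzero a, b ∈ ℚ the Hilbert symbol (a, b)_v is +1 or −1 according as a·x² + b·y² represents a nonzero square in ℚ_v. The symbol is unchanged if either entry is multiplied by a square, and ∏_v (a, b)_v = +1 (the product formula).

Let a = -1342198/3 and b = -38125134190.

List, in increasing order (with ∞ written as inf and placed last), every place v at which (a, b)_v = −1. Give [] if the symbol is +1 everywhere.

[3, 11, 19, inf]

Mod squares: a ≡ -66, b ≡ -624910. Check v ∈ {∞, 2, 3, 5, 11, 13, 19, 23}.
v=3: a=3^-1·(≡2), b=3^0·(≡2) mod 3; (2|3)=-1, (2|3)=-1; (−1)^{-1·0·1}·(-1)^0·(-1)^-1 = -1.
v=13: a=13^2·(≡9), b=13^3·(≡1) mod 13; (9|13)=+1, (1|13)=+1; (−1)^{2·3·6}·(+1)^3·(+1)^2 = +1.
v=2: v_2(a)=1, v_2(b)=1; units ≡ 7, 1 (mod 8); ε·ε+αω+βω = 1·0+1·0+1·0 ≡ 0  ⇒  (a,b)_2 = +1.
v=19: a=19^2·(≡2), b=19^3·(≡2) mod 19; (2|19)=-1, (2|19)=-1; (−1)^{2·3·9}·(-1)^3·(-1)^2 = -1.
v=∞: -66 < 0 and -624910 < 0  ⇒  (a,b)_∞ = -1.
v=5: a=5^0·(≡4), b=5^1·(≡2) mod 5; (4|5)=+1, (2|5)=-1; (−1)^{0·1·2}·(+1)^1·(-1)^0 = +1.
v=11: a=11^1·(≡9), b=11^1·(≡4) mod 11; (9|11)=+1, (4|11)=+1; (−1)^{1·1·5}·(+1)^1·(+1)^1 = -1.
v=23: a=23^0·(≡12), b=23^1·(≡1) mod 23; (12|23)=+1, (1|23)=+1; (−1)^{0·1·11}·(+1)^1·(+1)^0 = +1.
|Ram(-66, -624910)| = 4, even; anisotropic at {3, 11, 19, ∞}.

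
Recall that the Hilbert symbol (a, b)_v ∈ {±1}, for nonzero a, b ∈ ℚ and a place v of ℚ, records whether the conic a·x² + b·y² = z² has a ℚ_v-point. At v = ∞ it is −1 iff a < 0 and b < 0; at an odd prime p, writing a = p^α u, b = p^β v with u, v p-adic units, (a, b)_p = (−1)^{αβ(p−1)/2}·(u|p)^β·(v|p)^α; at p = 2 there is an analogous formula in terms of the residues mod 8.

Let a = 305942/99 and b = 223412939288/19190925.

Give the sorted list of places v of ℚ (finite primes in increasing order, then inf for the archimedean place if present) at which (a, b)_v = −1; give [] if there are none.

(a, b) ≡ (2002, 46046) mod (ℚ^×)²; places V = {2, 3, 5, 7, 11, 13, 19, 23, 41, ∞}.
(a,b)_13: α=1, u≡7; β=-1, v≡11 (mod 13); (7|13)=-1, (11|13)=-1; sign (−1)^0·-1^-1·-1^1 = +1.
(a,b)_3: α=-2, u≡1; β=-10, v≡2 (mod 3); (1|3)=+1, (2|3)=-1; sign (−1)^0·+1^-10·-1^-2 = +1.
(a,b)_41: α=2, u≡30; β=0, v≡24 (mod 41); (30|41)=-1, (24|41)=-1; sign (−1)^0·-1^0·-1^2 = +1.
(a,b)_11: α=-1, u≡6; β=3, v≡8 (mod 11); (6|11)=-1, (8|11)=-1; sign (−1)^1·-1^3·-1^-1 = -1.
(a,b)_2: α=1, β=3; u≡1, v≡7 (mod 8); ε(u)ε(v)=0·1, αω(v)=1·0, βω(u)=3·0; sum ≡ 0  ⇒  +1.
(a,b)_5: α=0, u≡3; β=-2, v≡4 (mod 5); (3|5)=-1, (4|5)=+1; sign (−1)^0·-1^-2·+1^0 = +1.
(a,b)_7: α=1, u≡5; β=1, v≡5 (mod 7); (5|7)=-1, (5|7)=-1; sign (−1)^1·-1^1·-1^1 = -1.
(a,b)_23: α=0, u≡6; β=1, v≡2 (mod 23); (6|23)=+1, (2|23)=+1; sign (−1)^0·+1^1·+1^0 = +1.
(a,b)_19: α=0, u≡1; β=4, v≡7 (mod 19); (1|19)=+1, (7|19)=+1; sign (−1)^0·+1^4·+1^0 = +1.
(a,b)_∞: sgn(2002)=+, sgn(46046)=+, so +1.
(2002, 46046 / ℚ) ramifies at {7, 11}: a division algebra.

[7, 11]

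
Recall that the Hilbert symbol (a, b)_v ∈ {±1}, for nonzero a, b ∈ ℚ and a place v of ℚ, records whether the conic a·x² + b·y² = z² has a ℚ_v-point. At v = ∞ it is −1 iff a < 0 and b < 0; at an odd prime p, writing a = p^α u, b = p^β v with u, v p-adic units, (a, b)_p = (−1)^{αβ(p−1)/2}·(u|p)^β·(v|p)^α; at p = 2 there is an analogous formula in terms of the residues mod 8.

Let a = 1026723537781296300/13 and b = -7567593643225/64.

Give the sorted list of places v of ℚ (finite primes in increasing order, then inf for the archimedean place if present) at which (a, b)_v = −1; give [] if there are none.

Mod squares: a ≡ 176111, b ≡ -4921. Check v ∈ {∞, 2, 3, 5, 7, 11, 13, 19, 23, 31, 37}.
v=23: a=23^3·(≡17), b=23^2·(≡12) mod 23; (17|23)=-1, (12|23)=+1; (−1)^{3·2·11}·(-1)^2·(+1)^3 = +1.
v=37: a=37^2·(≡16), b=37^1·(≡18) mod 37; (16|37)=+1, (18|37)=-1; (−1)^{2·1·18}·(+1)^1·(-1)^2 = +1.
v=∞: 176111 > 0 and -4921 < 0  ⇒  (a,b)_∞ = +1.
v=5: a=5^2·(≡4), b=5^2·(≡4) mod 5; (4|5)=+1, (4|5)=+1; (−1)^{2·2·2}·(+1)^2·(+1)^2 = +1.
v=3: a=3^2·(≡2), b=3^0·(≡2) mod 3; (2|3)=-1, (2|3)=-1; (−1)^{2·0·1}·(-1)^0·(-1)^2 = +1.
v=11: a=11^2·(≡1), b=11^2·(≡2) mod 11; (1|11)=+1, (2|11)=-1; (−1)^{2·2·5}·(+1)^2·(-1)^2 = +1.
v=31: a=31^3·(≡5), b=31^2·(≡20) mod 31; (5|31)=+1, (20|31)=+1; (−1)^{3·2·15}·(+1)^2·(+1)^3 = +1.
v=13: a=13^-1·(≡10), b=13^0·(≡5) mod 13; (10|13)=+1, (5|13)=-1; (−1)^{-1·0·6}·(+1)^0·(-1)^-1 = -1.
v=2: v_2(a)=2, v_2(b)=-6; units ≡ 7, 7 (mod 8); ε·ε+αω+βω = 1·1+2·0+-6·0 ≡ 1  ⇒  (a,b)_2 = -1.
v=7: a=7^0·(≡6), b=7^1·(≡4) mod 7; (6|7)=-1, (4|7)=+1; (−1)^{0·1·3}·(-1)^1·(+1)^0 = -1.
v=19: a=19^1·(≡16), b=19^1·(≡1) mod 19; (16|19)=+1, (1|19)=+1; (−1)^{1·1·9}·(+1)^1·(+1)^1 = -1.
Ram(176111, -4921) = {2, 7, 13, 19}; no ℚ_2-point on the conic.

[2, 7, 13, 19]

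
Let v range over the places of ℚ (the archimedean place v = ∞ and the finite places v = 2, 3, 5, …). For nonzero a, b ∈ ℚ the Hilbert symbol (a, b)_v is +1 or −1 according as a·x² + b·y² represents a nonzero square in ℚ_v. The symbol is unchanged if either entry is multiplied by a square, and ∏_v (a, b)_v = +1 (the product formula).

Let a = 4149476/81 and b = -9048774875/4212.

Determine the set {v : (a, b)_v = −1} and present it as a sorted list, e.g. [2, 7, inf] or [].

[13, 17, 37, 53]

Mod squares: a ≡ 1961, b ≡ -51935. Check v ∈ {∞, 2, 3, 5, 7, 13, 17, 23, 37, 43, 47, 53}.
v=∞: 1961 > 0 and -51935 < 0  ⇒  (a,b)_∞ = +1.
v=43: a=43^0·(≡22), b=43^2·(≡1) mod 43; (22|43)=-1, (1|43)=+1; (−1)^{0·2·21}·(-1)^2·(+1)^0 = +1.
v=2: v_2(a)=2, v_2(b)=-2; units ≡ 1, 1 (mod 8); ε·ε+αω+βω = 0·0+2·0+-2·0 ≡ 0  ⇒  (a,b)_2 = +1.
v=53: a=53^1·(≡25), b=53^0·(≡50) mod 53; (25|53)=+1, (50|53)=-1; (−1)^{1·0·26}·(+1)^0·(-1)^1 = -1.
v=17: a=17^0·(≡5), b=17^1·(≡3) mod 17; (5|17)=-1, (3|17)=-1; (−1)^{0·1·8}·(-1)^1·(-1)^0 = -1.
v=37: a=37^1·(≡16), b=37^0·(≡13) mod 37; (16|37)=+1, (13|37)=-1; (−1)^{1·0·18}·(+1)^0·(-1)^1 = -1.
v=47: a=47^0·(≡1), b=47^1·(≡23) mod 47; (1|47)=+1, (23|47)=-1; (−1)^{0·1·23}·(+1)^1·(-1)^0 = +1.
v=23: a=23^2·(≡2), b=23^0·(≡11) mod 23; (2|23)=+1, (11|23)=-1; (−1)^{2·0·11}·(+1)^0·(-1)^2 = +1.
v=7: a=7^0·(≡4), b=7^2·(≡3) mod 7; (4|7)=+1, (3|7)=-1; (−1)^{0·2·3}·(+1)^2·(-1)^0 = +1.
v=13: a=13^0·(≡2), b=13^-1·(≡10) mod 13; (2|13)=-1, (10|13)=+1; (−1)^{0·-1·6}·(-1)^-1·(+1)^0 = -1.
v=3: a=3^-4·(≡2), b=3^-4·(≡1) mod 3; (2|3)=-1, (1|3)=+1; (−1)^{-4·-4·1}·(-1)^-4·(+1)^-4 = +1.
v=5: a=5^0·(≡1), b=5^3·(≡3) mod 5; (1|5)=+1, (3|5)=-1; (−1)^{0·3·2}·(+1)^3·(-1)^0 = +1.
|Ram(1961, -51935)| = 4, even; anisotropic at {13, 17, 37, 53}.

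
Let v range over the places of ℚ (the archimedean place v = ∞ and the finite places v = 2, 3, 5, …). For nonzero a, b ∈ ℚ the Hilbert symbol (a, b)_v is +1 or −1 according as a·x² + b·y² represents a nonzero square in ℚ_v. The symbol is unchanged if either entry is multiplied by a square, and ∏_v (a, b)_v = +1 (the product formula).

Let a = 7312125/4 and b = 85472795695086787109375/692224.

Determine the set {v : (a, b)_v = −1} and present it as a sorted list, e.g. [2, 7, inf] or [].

Mod squares: a ≡ 292485, b ≡ 527. Check v ∈ {∞, 2, 3, 5, 11, 13, 17, 19, 31, 37}.
v=11: a=11^0·(≡10), b=11^2·(≡2) mod 11; (10|11)=-1, (2|11)=-1; (−1)^{0·2·5}·(-1)^2·(-1)^0 = +1.
v=13: a=13^0·(≡7), b=13^-2·(≡6) mod 13; (7|13)=-1, (6|13)=-1; (−1)^{0·-2·6}·(-1)^-2·(-1)^0 = +1.
v=31: a=31^1·(≡30), b=31^3·(≡30) mod 31; (30|31)=-1, (30|31)=-1; (−1)^{1·3·15}·(-1)^3·(-1)^1 = -1.
v=5: a=5^3·(≡3), b=5^10·(≡3) mod 5; (3|5)=-1, (3|5)=-1; (−1)^{3·10·2}·(-1)^10·(-1)^3 = -1.
v=2: v_2(a)=-2, v_2(b)=-12; units ≡ 5, 7 (mod 8); ε·ε+αω+βω = 0·1+-2·0+-12·1 ≡ 0  ⇒  (a,b)_2 = +1.
v=19: a=19^0·(≡8), b=19^2·(≡8) mod 19; (8|19)=-1, (8|19)=-1; (−1)^{0·2·9}·(-1)^2·(-1)^0 = +1.
v=∞: 292485 > 0 and 527 > 0  ⇒  (a,b)_∞ = +1.
v=17: a=17^1·(≡2), b=17^3·(≡14) mod 17; (2|17)=+1, (14|17)=-1; (−1)^{1·3·8}·(+1)^3·(-1)^1 = -1.
v=3: a=3^1·(≡1), b=3^0·(≡2) mod 3; (1|3)=+1, (2|3)=-1; (−1)^{1·0·1}·(+1)^0·(-1)^1 = -1.
v=37: a=37^1·(≡2), b=37^2·(≡30) mod 37; (2|37)=-1, (30|37)=+1; (−1)^{1·2·18}·(-1)^2·(+1)^1 = +1.
Ram(292485, 527) = {3, 5, 17, 31}; no ℚ_3-point on the conic.

[3, 5, 17, 31]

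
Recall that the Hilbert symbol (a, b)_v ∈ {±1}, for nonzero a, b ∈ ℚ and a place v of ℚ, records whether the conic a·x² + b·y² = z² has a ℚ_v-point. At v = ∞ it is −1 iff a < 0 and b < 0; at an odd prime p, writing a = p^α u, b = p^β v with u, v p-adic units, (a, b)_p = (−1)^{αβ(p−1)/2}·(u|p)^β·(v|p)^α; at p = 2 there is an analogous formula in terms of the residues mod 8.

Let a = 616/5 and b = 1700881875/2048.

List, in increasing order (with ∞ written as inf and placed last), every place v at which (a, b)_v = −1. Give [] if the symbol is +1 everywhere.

[2, 3, 5, 17]

(a, b) ≡ (770, 102) mod (ℚ^×)²; places V = {2, 3, 5, 7, 11, 17, ∞}.
(a,b)_11: α=1, u≡9; β=2, v≡4 (mod 11); (9|11)=+1, (4|11)=+1; sign (−1)^0·+1^2·+1^1 = +1.
(a,b)_5: α=-1, u≡1; β=4, v≡2 (mod 5); (1|5)=+1, (2|5)=-1; sign (−1)^0·+1^4·-1^-1 = -1.
(a,b)_2: α=3, β=-11; u≡1, v≡3 (mod 8); ε(u)ε(v)=0·1, αω(v)=3·1, βω(u)=-11·0; sum ≡ 1  ⇒  -1.
(a,b)_∞: sgn(770)=+, sgn(102)=+, so +1.
(a,b)_3: α=0, u≡2; β=3, v≡1 (mod 3); (2|3)=-1, (1|3)=+1; sign (−1)^0·-1^3·+1^0 = -1.
(a,b)_17: α=0, u≡11; β=1, v≡3 (mod 17); (11|17)=-1, (3|17)=-1; sign (−1)^0·-1^1·-1^0 = -1.
(a,b)_7: α=1, u≡5; β=2, v≡4 (mod 7); (5|7)=-1, (4|7)=+1; sign (−1)^0·-1^2·+1^1 = +1.
Ram(770, 102) = {2, 3, 5, 17}; no ℚ_2-point on the conic.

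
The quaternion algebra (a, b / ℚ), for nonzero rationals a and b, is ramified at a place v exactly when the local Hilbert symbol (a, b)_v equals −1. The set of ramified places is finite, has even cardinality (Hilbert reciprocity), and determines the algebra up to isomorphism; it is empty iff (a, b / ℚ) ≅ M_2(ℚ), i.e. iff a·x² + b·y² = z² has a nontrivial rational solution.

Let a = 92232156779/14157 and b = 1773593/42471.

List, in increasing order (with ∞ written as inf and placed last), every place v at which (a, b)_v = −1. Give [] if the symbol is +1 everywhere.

Mod squares: a ≡ 39767, b ≡ 663. Check v ∈ {∞, 2, 3, 7, 11, 13, 17, 19, 23}.
v=7: a=7^1·(≡2), b=7^0·(≡5) mod 7; (2|7)=+1, (5|7)=-1; (−1)^{1·0·3}·(+1)^0·(-1)^1 = -1.
v=17: a=17^4·(≡1), b=17^3·(≡11) mod 17; (1|17)=+1, (11|17)=-1; (−1)^{4·3·8}·(+1)^3·(-1)^4 = +1.
v=23: a=23^1·(≡8), b=23^0·(≡19) mod 23; (8|23)=+1, (19|23)=-1; (−1)^{1·0·11}·(+1)^0·(-1)^1 = -1.
v=∞: 39767 > 0 and 663 > 0  ⇒  (a,b)_∞ = +1.
v=19: a=19^3·(≡15), b=19^2·(≡5) mod 19; (15|19)=-1, (5|19)=+1; (−1)^{3·2·9}·(-1)^2·(+1)^3 = +1.
v=11: a=11^-2·(≡10), b=11^-2·(≡3) mod 11; (10|11)=-1, (3|11)=+1; (−1)^{-2·-2·5}·(-1)^-2·(+1)^-2 = +1.
v=13: a=13^-1·(≡10), b=13^-1·(≡4) mod 13; (10|13)=+1, (4|13)=+1; (−1)^{-1·-1·6}·(+1)^-1·(+1)^-1 = +1.
v=2: v_2(a)=0, v_2(b)=0; units ≡ 7, 7 (mod 8); ε·ε+αω+βω = 1·1+0·0+0·0 ≡ 1  ⇒  (a,b)_2 = -1.
v=3: a=3^-2·(≡2), b=3^-3·(≡2) mod 3; (2|3)=-1, (2|3)=-1; (−1)^{-2·-3·1}·(-1)^-3·(-1)^-2 = -1.
|Ram(39767, 663)| = 4, even; anisotropic at {2, 3, 7, 23}.

[2, 3, 7, 23]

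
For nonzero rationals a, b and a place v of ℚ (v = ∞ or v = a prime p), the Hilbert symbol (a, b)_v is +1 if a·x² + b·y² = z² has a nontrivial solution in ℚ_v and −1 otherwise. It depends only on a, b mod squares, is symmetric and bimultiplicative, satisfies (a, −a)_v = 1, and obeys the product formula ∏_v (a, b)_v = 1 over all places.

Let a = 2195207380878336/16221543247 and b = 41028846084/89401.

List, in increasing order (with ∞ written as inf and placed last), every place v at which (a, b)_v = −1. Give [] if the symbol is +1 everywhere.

[11, 19, 37, 47]

(a, b) ≡ (2287197143, 1563361) mod (ℚ^×)²; places V = {2, 3, 7, 11, 13, 19, 23, 29, 31, 37, 47, ∞}.
(a,b)_11: α=1, u≡7; β=0, v≡7 (mod 11); (7|11)=-1, (7|11)=-1; sign (−1)^0·-1^0·-1^1 = -1.
(a,b)_47: α=1, u≡18; β=1, v≡27 (mod 47); (18|47)=+1, (27|47)=+1; sign (−1)^1·+1^1·+1^1 = -1.
(a,b)_7: α=-3, u≡3; β=0, v≡4 (mod 7); (3|7)=-1, (4|7)=+1; sign (−1)^0·-1^0·+1^-3 = +1.
(a,b)_23: α=-4, u≡1; β=-2, v≡15 (mod 23); (1|23)=+1, (15|23)=-1; sign (−1)^0·+1^-2·-1^-4 = +1.
(a,b)_37: α=1, u≡23; β=1, v≡7 (mod 37); (23|37)=-1, (7|37)=+1; sign (−1)^0·-1^1·+1^1 = -1.
(a,b)_19: α=1, u≡3; β=0, v≡12 (mod 19); (3|19)=-1, (12|19)=-1; sign (−1)^0·-1^0·-1^1 = -1.
(a,b)_29: α=1, u≡8; β=1, v≡19 (mod 29); (8|29)=-1, (19|29)=-1; sign (−1)^0·-1^1·-1^1 = +1.
(a,b)_2: α=10, β=2; u≡7, v≡1 (mod 8); ε(u)ε(v)=1·0, αω(v)=10·0, βω(u)=2·0; sum ≡ 0  ⇒  +1.
(a,b)_3: α=8, u≡2; β=8, v≡1 (mod 3); (2|3)=-1, (1|3)=+1; sign (−1)^0·-1^8·+1^8 = +1.
(a,b)_∞: sgn(2287197143)=+, sgn(1563361)=+, so +1.
(a,b)_31: α=1, u≡13; β=1, v≡5 (mod 31); (13|31)=-1, (5|31)=+1; sign (−1)^1·-1^1·+1^1 = +1.
(a,b)_13: α=-2, u≡3; β=-2, v≡2 (mod 13); (3|13)=+1, (2|13)=-1; sign (−1)^0·+1^-2·-1^-2 = +1.
(2287197143, 1563361 / ℚ) ramifies at {11, 19, 37, 47}: a division algebra.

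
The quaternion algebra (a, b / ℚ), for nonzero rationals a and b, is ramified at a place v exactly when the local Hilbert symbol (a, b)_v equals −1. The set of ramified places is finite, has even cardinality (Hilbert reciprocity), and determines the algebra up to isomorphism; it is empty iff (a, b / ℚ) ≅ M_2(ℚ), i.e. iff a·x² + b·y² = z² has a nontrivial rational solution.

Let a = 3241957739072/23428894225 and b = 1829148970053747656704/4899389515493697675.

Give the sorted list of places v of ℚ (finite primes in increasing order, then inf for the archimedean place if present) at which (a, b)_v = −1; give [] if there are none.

[3, 17]

(a, b) ≡ (17, 102) mod (ℚ^×)²; places V = {2, 3, 5, 11, 13, 17, 19, 23, ∞}.
(a,b)_23: α=-2, u≡7; β=-4, v≡15 (mod 23); (7|23)=-1, (15|23)=-1; sign (−1)^0·-1^-4·-1^-2 = +1.
(a,b)_2: α=6, β=11; u≡1, v≡3 (mod 8); ε(u)ε(v)=0·1, αω(v)=6·1, βω(u)=11·0; sum ≡ 0  ⇒  +1.
(a,b)_13: α=4, u≡4; β=6, v≡5 (mod 13); (4|13)=+1, (5|13)=-1; sign (−1)^0·+1^6·-1^4 = +1.
(a,b)_5: α=-2, u≡3; β=-2, v≡2 (mod 5); (3|5)=-1, (2|5)=-1; sign (−1)^0·-1^-2·-1^-2 = +1.
(a,b)_11: α=-6, u≡10; β=-10, v≡4 (mod 11); (10|11)=-1, (4|11)=+1; sign (−1)^0·-1^-10·+1^-6 = +1.
(a,b)_17: α=3, u≡2; β=5, v≡7 (mod 17); (2|17)=+1, (7|17)=-1; sign (−1)^0·+1^5·-1^3 = -1.
(a,b)_19: α=2, u≡4; β=4, v≡1 (mod 19); (4|19)=+1, (1|19)=+1; sign (−1)^0·+1^4·+1^2 = +1.
(a,b)_3: α=0, u≡2; β=-3, v≡1 (mod 3); (2|3)=-1, (1|3)=+1; sign (−1)^0·-1^-3·+1^0 = -1.
(a,b)_∞: sgn(17)=+, sgn(102)=+, so +1.
Ram(17, 102) = {3, 17}; no ℚ_3-point on the conic.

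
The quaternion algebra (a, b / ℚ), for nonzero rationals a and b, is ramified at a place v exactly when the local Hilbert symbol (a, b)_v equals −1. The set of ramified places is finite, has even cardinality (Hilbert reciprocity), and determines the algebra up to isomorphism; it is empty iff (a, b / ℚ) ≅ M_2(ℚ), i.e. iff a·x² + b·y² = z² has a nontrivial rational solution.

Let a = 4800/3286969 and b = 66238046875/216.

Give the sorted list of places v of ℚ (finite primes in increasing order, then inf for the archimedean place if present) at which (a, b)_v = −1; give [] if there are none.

[2, 5]

(a, b) ≡ (3, 4290) mod (ℚ^×)²; places V = {2, 3, 5, 7, 11, 13, 37, ∞}.
(a,b)_13: α=0, u≡12; β=1, v≡11 (mod 13); (12|13)=+1, (11|13)=-1; sign (−1)^0·+1^1·-1^0 = +1.
(a,b)_5: α=2, u≡3; β=7, v≡2 (mod 5); (3|5)=-1, (2|5)=-1; sign (−1)^0·-1^7·-1^2 = -1.
(a,b)_37: α=-2, u≡21; β=0, v≡24 (mod 37); (21|37)=+1, (24|37)=-1; sign (−1)^0·+1^0·-1^-2 = +1.
(a,b)_2: α=6, β=-3; u≡3, v≡1 (mod 8); ε(u)ε(v)=1·0, αω(v)=6·0, βω(u)=-3·1; sum ≡ 1  ⇒  -1.
(a,b)_7: α=-4, u≡3; β=2, v≡5 (mod 7); (3|7)=-1, (5|7)=-1; sign (−1)^0·-1^2·-1^-4 = +1.
(a,b)_11: α=0, u≡1; β=3, v≡9 (mod 11); (1|11)=+1, (9|11)=+1; sign (−1)^0·+1^3·+1^0 = +1.
(a,b)_3: α=1, u≡1; β=-3, v≡2 (mod 3); (1|3)=+1, (2|3)=-1; sign (−1)^1·+1^-3·-1^1 = +1.
(a,b)_∞: sgn(3)=+, sgn(4290)=+, so +1.
|Ram(3, 4290)| = 2, even; anisotropic at {2, 5}.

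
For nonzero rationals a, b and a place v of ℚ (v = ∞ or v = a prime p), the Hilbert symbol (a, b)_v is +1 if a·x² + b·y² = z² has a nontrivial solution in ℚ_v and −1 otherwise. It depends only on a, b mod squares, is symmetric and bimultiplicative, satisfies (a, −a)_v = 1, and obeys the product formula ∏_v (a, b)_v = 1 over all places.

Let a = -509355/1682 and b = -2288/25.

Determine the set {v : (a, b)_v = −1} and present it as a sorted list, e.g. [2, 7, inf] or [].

[5, inf]

Mod squares: a ≡ -2310, b ≡ -143. Check v ∈ {∞, 2, 3, 5, 7, 11, 13, 29}.
v=2: v_2(a)=-1, v_2(b)=4; units ≡ 5, 1 (mod 8); ε·ε+αω+βω = 0·0+-1·0+4·1 ≡ 0  ⇒  (a,b)_2 = +1.
v=5: a=5^1·(≡2), b=5^-2·(≡2) mod 5; (2|5)=-1, (2|5)=-1; (−1)^{1·-2·2}·(-1)^-2·(-1)^1 = -1.
v=11: a=11^1·(≡6), b=11^1·(≡4) mod 11; (6|11)=-1, (4|11)=+1; (−1)^{1·1·5}·(-1)^1·(+1)^1 = +1.
v=29: a=29^-2·(≡15), b=29^0·(≡21) mod 29; (15|29)=-1, (21|29)=-1; (−1)^{-2·0·14}·(-1)^0·(-1)^-2 = +1.
v=∞: -2310 < 0 and -143 < 0  ⇒  (a,b)_∞ = -1.
v=13: a=13^0·(≡10), b=13^1·(≡7) mod 13; (10|13)=+1, (7|13)=-1; (−1)^{0·1·6}·(+1)^1·(-1)^0 = +1.
v=3: a=3^3·(≡1), b=3^0·(≡1) mod 3; (1|3)=+1, (1|3)=+1; (−1)^{3·0·1}·(+1)^0·(+1)^3 = +1.
v=7: a=7^3·(≡3), b=7^0·(≡2) mod 7; (3|7)=-1, (2|7)=+1; (−1)^{3·0·3}·(-1)^0·(+1)^3 = +1.
(-2310, -143 / ℚ) ramifies at {5, ∞}: a division algebra.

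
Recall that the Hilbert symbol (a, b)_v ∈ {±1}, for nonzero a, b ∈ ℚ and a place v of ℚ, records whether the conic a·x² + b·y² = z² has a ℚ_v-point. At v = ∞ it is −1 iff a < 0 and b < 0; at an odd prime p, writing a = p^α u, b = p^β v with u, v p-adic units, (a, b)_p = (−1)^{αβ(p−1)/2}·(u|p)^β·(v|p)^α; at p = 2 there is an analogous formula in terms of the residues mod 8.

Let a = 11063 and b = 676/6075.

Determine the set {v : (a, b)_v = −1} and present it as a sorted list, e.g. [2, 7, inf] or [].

Mod squares: a ≡ 11063, b ≡ 3. Check v ∈ {∞, 2, 3, 5, 13, 23, 37}.
v=5: a=5^0·(≡3), b=5^-2·(≡2) mod 5; (3|5)=-1, (2|5)=-1; (−1)^{0·-2·2}·(-1)^-2·(-1)^0 = +1.
v=37: a=37^1·(≡3), b=37^0·(≡12) mod 37; (3|37)=+1, (12|37)=+1; (−1)^{1·0·18}·(+1)^0·(+1)^1 = +1.
v=2: v_2(a)=0, v_2(b)=2; units ≡ 7, 3 (mod 8); ε·ε+αω+βω = 1·1+0·1+2·0 ≡ 1  ⇒  (a,b)_2 = -1.
v=∞: 11063 > 0 and 3 > 0  ⇒  (a,b)_∞ = +1.
v=23: a=23^1·(≡21), b=23^0·(≡3) mod 23; (21|23)=-1, (3|23)=+1; (−1)^{1·0·11}·(-1)^0·(+1)^1 = +1.
v=13: a=13^1·(≡6), b=13^2·(≡1) mod 13; (6|13)=-1, (1|13)=+1; (−1)^{1·2·6}·(-1)^2·(+1)^1 = +1.
v=3: a=3^0·(≡2), b=3^-5·(≡1) mod 3; (2|3)=-1, (1|3)=+1; (−1)^{0·-5·1}·(-1)^-5·(+1)^0 = -1.
Ram(11063, 3) = {2, 3}; no ℚ_2-point on the conic.

[2, 3]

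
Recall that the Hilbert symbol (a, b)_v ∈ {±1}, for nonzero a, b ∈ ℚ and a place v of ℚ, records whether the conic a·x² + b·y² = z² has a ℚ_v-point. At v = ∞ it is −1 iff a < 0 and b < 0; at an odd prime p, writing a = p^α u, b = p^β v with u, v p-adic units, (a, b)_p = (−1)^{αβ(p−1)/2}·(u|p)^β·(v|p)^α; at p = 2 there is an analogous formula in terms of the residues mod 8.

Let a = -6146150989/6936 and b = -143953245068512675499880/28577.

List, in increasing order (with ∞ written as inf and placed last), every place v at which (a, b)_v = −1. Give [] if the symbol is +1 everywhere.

Mod squares: a ≡ -36366, b ≡ -5610. Check v ∈ {∞, 2, 3, 5, 11, 17, 19, 29, 41, 53, 59}.
v=11: a=11^1·(≡5), b=11^3·(≡2) mod 11; (5|11)=+1, (2|11)=-1; (−1)^{1·3·5}·(+1)^3·(-1)^1 = +1.
v=19: a=19^3·(≡7), b=19^4·(≡14) mod 19; (7|19)=+1, (14|19)=-1; (−1)^{3·4·9}·(+1)^4·(-1)^3 = -1.
v=3: a=3^-1·(≡1), b=3^1·(≡2) mod 3; (1|3)=+1, (2|3)=-1; (−1)^{-1·1·1}·(+1)^1·(-1)^-1 = +1.
v=59: a=59^0·(≡31), b=59^2·(≡37) mod 59; (31|59)=-1, (37|59)=-1; (−1)^{0·2·29}·(-1)^2·(-1)^0 = +1.
v=17: a=17^-2·(≡11), b=17^-1·(≡10) mod 17; (11|17)=-1, (10|17)=-1; (−1)^{-2·-1·8}·(-1)^-1·(-1)^-2 = -1.
v=2: v_2(a)=-3, v_2(b)=3; units ≡ 1, 3 (mod 8); ε·ε+αω+βω = 0·1+-3·1+3·0 ≡ 1  ⇒  (a,b)_2 = -1.
v=53: a=53^2·(≡41), b=53^2·(≡14) mod 53; (41|53)=-1, (14|53)=-1; (−1)^{2·2·26}·(-1)^2·(-1)^2 = +1.
v=5: a=5^0·(≡1), b=5^1·(≡2) mod 5; (1|5)=+1, (2|5)=-1; (−1)^{0·1·2}·(+1)^1·(-1)^0 = +1.
v=29: a=29^1·(≡16), b=29^4·(≡20) mod 29; (16|29)=+1, (20|29)=+1; (−1)^{1·4·14}·(+1)^4·(+1)^1 = +1.
v=41: a=41^0·(≡37), b=41^-2·(≡35) mod 41; (37|41)=+1, (35|41)=-1; (−1)^{0·-2·20}·(+1)^-2·(-1)^0 = +1.
v=∞: -36366 < 0 and -5610 < 0  ⇒  (a,b)_∞ = -1.
Ram(-36366, -5610) = {2, 17, 19, ∞}; no ℚ_2-point on the conic.

[2, 17, 19, inf]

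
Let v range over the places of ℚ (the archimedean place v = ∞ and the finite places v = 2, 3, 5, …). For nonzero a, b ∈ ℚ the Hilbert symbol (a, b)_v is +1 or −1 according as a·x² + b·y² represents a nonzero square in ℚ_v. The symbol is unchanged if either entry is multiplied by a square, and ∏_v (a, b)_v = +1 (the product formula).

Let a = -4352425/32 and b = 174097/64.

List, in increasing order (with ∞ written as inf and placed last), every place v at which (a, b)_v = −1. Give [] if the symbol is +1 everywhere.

(a, b) ≡ (-7106, 3553) mod (ℚ^×)²; places V = {2, 5, 7, 11, 17, 19, ∞}.
(a,b)_5: α=2, u≡4; β=0, v≡3 (mod 5); (4|5)=+1, (3|5)=-1; sign (−1)^0·+1^0·-1^2 = +1.
(a,b)_7: α=2, u≡3; β=2, v≡4 (mod 7); (3|7)=-1, (4|7)=+1; sign (−1)^0·-1^2·+1^2 = +1.
(a,b)_11: α=1, u≡5; β=1, v≡1 (mod 11); (5|11)=+1, (1|11)=+1; sign (−1)^1·+1^1·+1^1 = -1.
(a,b)_∞: sgn(-7106)=−, sgn(3553)=+, so +1.
(a,b)_17: α=1, u≡11; β=1, v≡11 (mod 17); (11|17)=-1, (11|17)=-1; sign (−1)^0·-1^1·-1^1 = +1.
(a,b)_19: α=1, u≡5; β=1, v≡17 (mod 19); (5|19)=+1, (17|19)=+1; sign (−1)^1·+1^1·+1^1 = -1.
(a,b)_2: α=-5, β=-6; u≡7, v≡1 (mod 8); ε(u)ε(v)=1·0, αω(v)=-5·0, βω(u)=-6·0; sum ≡ 0  ⇒  +1.
|Ram(-7106, 3553)| = 2, even; anisotropic at {11, 19}.

[11, 19]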